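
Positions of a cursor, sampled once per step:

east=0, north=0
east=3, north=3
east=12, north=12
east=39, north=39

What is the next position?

east=120, north=120

Step-to-step displacements: (+3,+3), (+9,+9), (+27,+27); each is 3× the previous.
step 4: east=39, north=39 + (+81,+81) → east=120, north=120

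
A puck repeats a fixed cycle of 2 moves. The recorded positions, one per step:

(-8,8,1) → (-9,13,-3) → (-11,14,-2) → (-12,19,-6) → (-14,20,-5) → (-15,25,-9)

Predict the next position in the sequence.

(-17,26,-8)

The moves between consecutive positions are (-1,+5,-4), (-2,+1,+1), (-1,+5,-4), (-2,+1,+1), (-1,+5,-4); they repeat the 2-cycle [(-1,+5,-4), (-2,+1,+1)].
step 6: apply (-2,+1,+1) → (-17,26,-8)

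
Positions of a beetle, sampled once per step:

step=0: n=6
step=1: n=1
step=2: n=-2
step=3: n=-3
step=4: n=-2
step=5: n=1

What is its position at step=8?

Taking differences between consecutive positions: -5, -3, -1, +1, +3. These grow by +2 each step.
step 6: 1 + 5 → n=6
step 7: 6 + 7 → n=13
step 8: 13 + 9 → n=22

n=22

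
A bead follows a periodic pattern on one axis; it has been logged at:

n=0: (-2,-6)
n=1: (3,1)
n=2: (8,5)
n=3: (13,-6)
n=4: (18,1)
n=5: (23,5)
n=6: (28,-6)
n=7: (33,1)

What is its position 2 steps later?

(43,-6)

The first coordinate changes by +5 each step, so at step 9 it is -2 + 9·(5) = 43.
The second coordinate repeats the cycle [-6, 1, 5] with period 3; step 9 mod 3 = 0, giving -6.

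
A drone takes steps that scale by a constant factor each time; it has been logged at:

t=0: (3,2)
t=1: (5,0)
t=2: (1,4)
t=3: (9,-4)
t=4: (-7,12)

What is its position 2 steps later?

The jumps are (+2,-2), (-4,+4), (+8,-8), (-16,+16) — a geometric progression with ratio -2.
step 5: (-7,12) + (+32,-32) → (25,-20)
step 6: (25,-20) + (-64,+64) → (-39,44)

(-39,44)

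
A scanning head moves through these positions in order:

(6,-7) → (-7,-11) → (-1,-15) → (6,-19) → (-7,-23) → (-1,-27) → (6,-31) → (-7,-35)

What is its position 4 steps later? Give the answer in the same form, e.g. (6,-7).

First: cycles through 6, -7, -1 every 3 steps. Step 11 lands at position 2 of the cycle → -1.
Second: linear, -4 per step → -51 at step 11.

(-1,-51)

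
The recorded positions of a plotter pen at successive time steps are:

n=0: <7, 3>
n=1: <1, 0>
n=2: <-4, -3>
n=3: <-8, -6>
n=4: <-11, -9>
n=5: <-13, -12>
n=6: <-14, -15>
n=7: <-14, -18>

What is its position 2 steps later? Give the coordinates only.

Successive displacements: <-6, -3>, <-5, -3>, <-4, -3>, <-3, -3>, <-2, -3>, <-1, -3>, <+0, -3> — each changes by <+1, +0>.
step 8: <-14, -18> + <+1, -3> → <-13, -21>
step 9: <-13, -21> + <+2, -3> → <-11, -24>

<-11, -24>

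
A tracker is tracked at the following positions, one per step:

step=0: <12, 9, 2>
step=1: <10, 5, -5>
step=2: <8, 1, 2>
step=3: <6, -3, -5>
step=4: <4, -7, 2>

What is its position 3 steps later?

First: linear, -2 per step → -2 at step 7.
Second: linear, -4 per step → -19 at step 7.
Third: cycles through 2, -5 every 2 steps. Step 7 lands at position 1 of the cycle → -5.

<-2, -19, -5>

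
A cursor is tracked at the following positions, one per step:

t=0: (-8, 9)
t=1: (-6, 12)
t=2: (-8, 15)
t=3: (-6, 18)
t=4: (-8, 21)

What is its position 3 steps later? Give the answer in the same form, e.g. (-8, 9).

First: cycles through -8, -6 every 2 steps. Step 7 lands at position 1 of the cycle → -6.
Second: linear, +3 per step → 30 at step 7.

(-6, 30)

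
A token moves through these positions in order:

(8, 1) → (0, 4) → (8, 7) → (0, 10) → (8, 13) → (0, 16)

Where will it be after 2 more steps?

The first coordinate repeats the cycle [8, 0] with period 2; step 7 mod 2 = 1, giving 0.
The second coordinate changes by +3 each step, so at step 7 it is 1 + 7·(3) = 22.

(0, 22)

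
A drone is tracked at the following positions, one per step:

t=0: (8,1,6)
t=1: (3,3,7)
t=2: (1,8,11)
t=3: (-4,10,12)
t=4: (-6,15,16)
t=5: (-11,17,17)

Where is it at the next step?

(-13,22,21)

The moves between consecutive positions are (-5,+2,+1), (-2,+5,+4), (-5,+2,+1), (-2,+5,+4), (-5,+2,+1); they repeat the 2-cycle [(-5,+2,+1), (-2,+5,+4)].
step 6: apply (-2,+5,+4) → (-13,22,21)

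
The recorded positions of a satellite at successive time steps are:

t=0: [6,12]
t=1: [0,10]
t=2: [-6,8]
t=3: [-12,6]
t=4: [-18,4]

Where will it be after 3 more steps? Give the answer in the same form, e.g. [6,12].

Each step adds [-6,-2] to the position.
step 5: [-18,4] + [-6,-2] → [-24,2]
step 6: [-24,2] + [-6,-2] → [-30,0]
step 7: [-30,0] + [-6,-2] → [-36,-2]

[-36,-2]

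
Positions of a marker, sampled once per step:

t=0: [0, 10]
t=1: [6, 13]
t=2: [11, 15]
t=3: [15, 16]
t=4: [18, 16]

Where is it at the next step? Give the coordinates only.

[20, 15]

Successive displacements: [+6, +3], [+5, +2], [+4, +1], [+3, +0] — each changes by [-1, -1].
step 5: [18, 16] + [+2, -1] → [20, 15]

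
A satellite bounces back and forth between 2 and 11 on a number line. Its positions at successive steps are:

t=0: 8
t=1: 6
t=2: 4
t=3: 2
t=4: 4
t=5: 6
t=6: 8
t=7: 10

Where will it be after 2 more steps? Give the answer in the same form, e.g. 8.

The value reflects between 2 and 11, moving 2 per step.
  step 8: 10 → 10
  step 9: 10 → 8

8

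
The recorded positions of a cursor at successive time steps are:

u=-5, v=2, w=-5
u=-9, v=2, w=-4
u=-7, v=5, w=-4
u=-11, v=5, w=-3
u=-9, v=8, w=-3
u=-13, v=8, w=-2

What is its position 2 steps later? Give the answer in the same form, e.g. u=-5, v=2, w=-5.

The moves between consecutive positions are (-4,+0,+1), (+2,+3,+0), (-4,+0,+1), (+2,+3,+0), (-4,+0,+1); they repeat the 2-cycle [(-4,+0,+1), (+2,+3,+0)].
step 6: apply (+2,+3,+0) → u=-11, v=11, w=-2
step 7: apply (-4,+0,+1) → u=-15, v=11, w=-1

u=-15, v=11, w=-1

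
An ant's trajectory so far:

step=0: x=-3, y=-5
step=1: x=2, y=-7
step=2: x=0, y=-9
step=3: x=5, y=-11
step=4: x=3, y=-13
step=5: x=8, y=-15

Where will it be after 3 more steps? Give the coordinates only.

x=9, y=-21

The moves between consecutive positions are (+5, -2), (-2, -2), (+5, -2), (-2, -2), (+5, -2); they repeat the 2-cycle [(+5, -2), (-2, -2)].
step 6: apply (-2, -2) → x=6, y=-17
step 7: apply (+5, -2) → x=11, y=-19
step 8: apply (-2, -2) → x=9, y=-21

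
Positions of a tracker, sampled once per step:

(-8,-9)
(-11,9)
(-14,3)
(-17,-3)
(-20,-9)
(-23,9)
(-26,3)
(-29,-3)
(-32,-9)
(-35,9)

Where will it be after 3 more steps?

(-44,-9)

First: linear, -3 per step → -44 at step 12.
Second: cycles through -9, 9, 3, -3 every 4 steps. Step 12 lands at position 0 of the cycle → -9.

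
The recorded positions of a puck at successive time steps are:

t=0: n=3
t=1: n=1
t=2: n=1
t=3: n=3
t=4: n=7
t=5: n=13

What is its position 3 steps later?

Taking differences between consecutive positions: -2, +0, +2, +4, +6. These grow by +2 each step.
step 6: 13 + 8 → n=21
step 7: 21 + 10 → n=31
step 8: 31 + 12 → n=43

n=43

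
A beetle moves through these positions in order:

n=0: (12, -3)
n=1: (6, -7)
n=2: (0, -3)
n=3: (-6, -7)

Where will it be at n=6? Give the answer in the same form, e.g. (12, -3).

First: linear, -6 per step → -24 at step 6.
Second: cycles through -3, -7 every 2 steps. Step 6 lands at position 0 of the cycle → -3.

(-24, -3)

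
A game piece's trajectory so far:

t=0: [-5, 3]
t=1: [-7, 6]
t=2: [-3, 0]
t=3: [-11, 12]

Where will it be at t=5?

Consecutive displacements [-2, +3], [+4, -6], [-8, +12] scale by a factor of -2 each step.
step 4: [-11, 12] + [+16, -24] → [5, -12]
step 5: [5, -12] + [-32, +48] → [-27, 36]

[-27, 36]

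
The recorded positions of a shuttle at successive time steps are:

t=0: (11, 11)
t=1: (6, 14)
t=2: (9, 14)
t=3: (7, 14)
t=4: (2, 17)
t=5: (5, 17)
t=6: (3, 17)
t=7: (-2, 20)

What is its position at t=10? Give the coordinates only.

The moves between consecutive positions are (-5, +3), (+3, +0), (-2, +0), (-5, +3), (+3, +0), (-2, +0), (-5, +3); they repeat the 3-cycle [(-5, +3), (+3, +0), (-2, +0)].
step 8: apply (+3, +0) → (1, 20)
step 9: apply (-2, +0) → (-1, 20)
step 10: apply (-5, +3) → (-6, 23)

(-6, 23)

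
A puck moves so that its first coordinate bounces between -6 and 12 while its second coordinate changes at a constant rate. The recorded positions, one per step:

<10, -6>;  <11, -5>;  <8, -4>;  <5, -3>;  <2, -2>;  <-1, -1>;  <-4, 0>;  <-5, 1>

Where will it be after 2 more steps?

The first coordinate travels 3 per step and bounces off the walls at -6 and 12.
  step 8: -5 → -2
  step 9: -2 → 1
The second coordinate changes by +1 each step: at step 9 it is 3.

<1, 3>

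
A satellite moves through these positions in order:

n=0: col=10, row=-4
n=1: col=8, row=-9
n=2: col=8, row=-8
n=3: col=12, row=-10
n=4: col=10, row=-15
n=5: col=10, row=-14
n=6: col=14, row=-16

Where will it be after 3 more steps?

col=16, row=-22

The moves between consecutive positions are (-2, -5), (+0, +1), (+4, -2), (-2, -5), (+0, +1), (+4, -2); they repeat the 3-cycle [(-2, -5), (+0, +1), (+4, -2)].
step 7: apply (-2, -5) → col=12, row=-21
step 8: apply (+0, +1) → col=12, row=-20
step 9: apply (+4, -2) → col=16, row=-22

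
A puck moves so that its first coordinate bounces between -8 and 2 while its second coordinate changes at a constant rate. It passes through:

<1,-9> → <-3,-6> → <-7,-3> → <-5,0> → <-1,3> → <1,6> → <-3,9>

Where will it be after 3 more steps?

<-1,18>

The first coordinate reflects between -8 and 2, moving 4 per step.
  step 7: -3 → -7
  step 8: -7 → -5
  step 9: -5 → -1
The second coordinate changes by +3 each step: at step 9 it is 18.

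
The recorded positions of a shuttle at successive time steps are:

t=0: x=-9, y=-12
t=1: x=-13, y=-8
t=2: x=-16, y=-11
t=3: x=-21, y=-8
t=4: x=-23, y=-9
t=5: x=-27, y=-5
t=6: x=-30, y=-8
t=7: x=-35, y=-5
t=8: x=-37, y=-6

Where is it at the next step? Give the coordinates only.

Step-to-step displacements: (-4, +4), (-3, -3), (-5, +3), (-2, -1), (-4, +4), (-3, -3), (-5, +3), (-2, -1) — a repeating cycle of length 4.
step 9: apply (-4, +4) → x=-41, y=-2

x=-41, y=-2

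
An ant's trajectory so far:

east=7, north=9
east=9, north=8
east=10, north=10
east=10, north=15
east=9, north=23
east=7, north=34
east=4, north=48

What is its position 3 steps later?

east=-11, north=108

Taking differences between consecutive positions: (+2,-1), (+1,+2), (+0,+5), (-1,+8), (-2,+11), (-3,+14). These grow by (-1,+3) each step.
step 7: east=4, north=48 + (-4,+17) → east=0, north=65
step 8: east=0, north=65 + (-5,+20) → east=-5, north=85
step 9: east=-5, north=85 + (-6,+23) → east=-11, north=108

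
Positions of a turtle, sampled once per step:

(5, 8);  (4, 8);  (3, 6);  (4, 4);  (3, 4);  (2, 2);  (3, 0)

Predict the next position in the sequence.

(2, 0)

Step-to-step displacements: (-1, +0), (-1, -2), (+1, -2), (-1, +0), (-1, -2), (+1, -2) — a repeating cycle of length 3.
step 7: apply (-1, +0) → (2, 0)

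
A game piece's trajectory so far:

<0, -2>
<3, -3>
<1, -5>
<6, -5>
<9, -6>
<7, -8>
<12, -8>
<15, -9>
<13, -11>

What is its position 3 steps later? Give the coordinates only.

The moves between consecutive positions are <+3, -1>, <-2, -2>, <+5, +0>, <+3, -1>, <-2, -2>, <+5, +0>, <+3, -1>, <-2, -2>; they repeat the 3-cycle [<+3, -1>, <-2, -2>, <+5, +0>].
step 9: apply <+5, +0> → <18, -11>
step 10: apply <+3, -1> → <21, -12>
step 11: apply <-2, -2> → <19, -14>

<19, -14>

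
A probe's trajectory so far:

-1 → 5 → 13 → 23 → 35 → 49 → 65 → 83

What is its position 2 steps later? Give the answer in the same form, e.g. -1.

Successive displacements: +6, +8, +10, +12, +14, +16, +18 — each changes by +2.
step 8: 83 + 20 → 103
step 9: 103 + 22 → 125

125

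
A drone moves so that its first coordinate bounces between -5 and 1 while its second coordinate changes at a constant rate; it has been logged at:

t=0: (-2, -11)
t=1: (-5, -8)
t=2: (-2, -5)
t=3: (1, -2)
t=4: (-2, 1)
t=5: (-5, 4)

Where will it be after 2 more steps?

(1, 10)

The first coordinate travels 3 per step and bounces off the walls at -5 and 1.
  step 6: -5 → -2
  step 7: -2 → 1
The second coordinate changes by +3 each step: at step 7 it is 10.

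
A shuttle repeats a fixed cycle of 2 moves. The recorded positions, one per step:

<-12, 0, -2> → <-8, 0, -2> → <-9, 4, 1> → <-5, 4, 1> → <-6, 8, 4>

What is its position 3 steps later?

<1, 12, 7>

Step-to-step displacements: <+4, +0, +0>, <-1, +4, +3>, <+4, +0, +0>, <-1, +4, +3> — a repeating cycle of length 2.
step 5: apply <+4, +0, +0> → <-2, 8, 4>
step 6: apply <-1, +4, +3> → <-3, 12, 7>
step 7: apply <+4, +0, +0> → <1, 12, 7>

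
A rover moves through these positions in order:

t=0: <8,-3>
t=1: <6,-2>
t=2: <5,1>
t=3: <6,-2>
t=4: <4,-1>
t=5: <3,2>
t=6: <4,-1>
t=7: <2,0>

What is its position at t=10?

Step-to-step displacements: <-2,+1>, <-1,+3>, <+1,-3>, <-2,+1>, <-1,+3>, <+1,-3>, <-2,+1> — a repeating cycle of length 3.
step 8: apply <-1,+3> → <1,3>
step 9: apply <+1,-3> → <2,0>
step 10: apply <-2,+1> → <0,1>

<0,1>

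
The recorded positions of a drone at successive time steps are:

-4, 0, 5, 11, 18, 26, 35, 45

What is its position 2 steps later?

First differences are +4, +5, +6, +7, +8, +9, +10; their common second difference is +1 (constant acceleration).
step 8: 45 + 11 → 56
step 9: 56 + 12 → 68

68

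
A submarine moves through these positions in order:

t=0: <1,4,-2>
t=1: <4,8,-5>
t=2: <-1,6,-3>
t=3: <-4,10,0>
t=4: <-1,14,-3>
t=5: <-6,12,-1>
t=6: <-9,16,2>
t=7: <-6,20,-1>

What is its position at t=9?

<-14,22,4>

Differencing gives <+3,+4,-3>, <-5,-2,+2>, <-3,+4,+3>, <+3,+4,-3>, <-5,-2,+2>, <-3,+4,+3>, <+3,+4,-3>. This is the pattern <+3,+4,-3>, <-5,-2,+2>, <-3,+4,+3> repeated.
step 8: apply <-5,-2,+2> → <-11,18,1>
step 9: apply <-3,+4,+3> → <-14,22,4>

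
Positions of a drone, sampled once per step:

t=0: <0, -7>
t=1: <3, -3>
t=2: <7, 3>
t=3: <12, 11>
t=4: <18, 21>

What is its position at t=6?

<33, 47>

Taking differences between consecutive positions: <+3, +4>, <+4, +6>, <+5, +8>, <+6, +10>. These grow by <+1, +2> each step.
step 5: <18, 21> + <+7, +12> → <25, 33>
step 6: <25, 33> + <+8, +14> → <33, 47>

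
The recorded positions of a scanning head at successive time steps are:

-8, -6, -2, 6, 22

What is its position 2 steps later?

118

The jumps are +2, +4, +8, +16 — a geometric progression with ratio 2.
step 5: 22 + 32 → 54
step 6: 54 + 64 → 118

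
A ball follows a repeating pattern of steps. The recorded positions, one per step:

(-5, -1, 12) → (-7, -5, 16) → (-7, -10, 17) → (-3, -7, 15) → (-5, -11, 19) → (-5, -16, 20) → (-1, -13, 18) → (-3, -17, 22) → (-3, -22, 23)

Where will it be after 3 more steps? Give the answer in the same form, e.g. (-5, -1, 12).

Differencing gives (-2, -4, +4), (+0, -5, +1), (+4, +3, -2), (-2, -4, +4), (+0, -5, +1), (+4, +3, -2), (-2, -4, +4), (+0, -5, +1). This is the pattern (-2, -4, +4), (+0, -5, +1), (+4, +3, -2) repeated.
step 9: apply (+4, +3, -2) → (1, -19, 21)
step 10: apply (-2, -4, +4) → (-1, -23, 25)
step 11: apply (+0, -5, +1) → (-1, -28, 26)

(-1, -28, 26)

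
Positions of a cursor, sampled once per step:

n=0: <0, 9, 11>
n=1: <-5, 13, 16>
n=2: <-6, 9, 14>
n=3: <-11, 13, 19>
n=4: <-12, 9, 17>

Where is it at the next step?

<-17, 13, 22>

Differencing gives <-5, +4, +5>, <-1, -4, -2>, <-5, +4, +5>, <-1, -4, -2>. This is the pattern <-5, +4, +5>, <-1, -4, -2> repeated.
step 5: apply <-5, +4, +5> → <-17, 13, 22>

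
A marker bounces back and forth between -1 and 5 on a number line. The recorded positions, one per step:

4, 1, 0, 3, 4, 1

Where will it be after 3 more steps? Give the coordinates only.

The value travels 3 per step and bounces off the walls at -1 and 5.
  step 6: 1 → 0
  step 7: 0 → 3
  step 8: 3 → 4

4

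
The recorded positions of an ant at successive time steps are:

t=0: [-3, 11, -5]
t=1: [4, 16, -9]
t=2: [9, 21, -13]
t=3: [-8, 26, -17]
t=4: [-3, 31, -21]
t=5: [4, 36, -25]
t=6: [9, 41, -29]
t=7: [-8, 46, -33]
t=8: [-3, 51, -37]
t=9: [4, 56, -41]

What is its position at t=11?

[-8, 66, -49]

The first coordinate repeats the cycle [-3, 4, 9, -8] with period 4; step 11 mod 4 = 3, giving -8.
The second coordinate changes by +5 each step, so at step 11 it is 11 + 11·(5) = 66.
The third coordinate changes by -4 each step, so at step 11 it is -5 + 11·(-4) = -49.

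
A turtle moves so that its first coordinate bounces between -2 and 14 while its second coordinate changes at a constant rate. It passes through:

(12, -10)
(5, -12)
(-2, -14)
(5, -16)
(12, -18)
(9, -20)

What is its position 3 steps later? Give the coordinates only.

The first coordinate travels 7 per step and bounces off the walls at -2 and 14.
  step 6: 9 → 2
  step 7: 2 → 1
  step 8: 1 → 8
The second coordinate changes by -2 each step: at step 8 it is -26.

(8, -26)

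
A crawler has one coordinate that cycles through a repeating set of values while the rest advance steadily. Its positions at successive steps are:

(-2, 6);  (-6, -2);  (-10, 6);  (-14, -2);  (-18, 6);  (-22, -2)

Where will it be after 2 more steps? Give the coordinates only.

(-30, -2)

First: linear, -4 per step → -30 at step 7.
Second: cycles through 6, -2 every 2 steps. Step 7 lands at position 1 of the cycle → -2.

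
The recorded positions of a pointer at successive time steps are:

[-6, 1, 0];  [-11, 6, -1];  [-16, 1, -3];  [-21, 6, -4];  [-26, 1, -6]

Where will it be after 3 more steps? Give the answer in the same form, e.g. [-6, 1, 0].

[-41, 6, -10]

The moves between consecutive positions are [-5, +5, -1], [-5, -5, -2], [-5, +5, -1], [-5, -5, -2]; they repeat the 2-cycle [[-5, +5, -1], [-5, -5, -2]].
step 5: apply [-5, +5, -1] → [-31, 6, -7]
step 6: apply [-5, -5, -2] → [-36, 1, -9]
step 7: apply [-5, +5, -1] → [-41, 6, -10]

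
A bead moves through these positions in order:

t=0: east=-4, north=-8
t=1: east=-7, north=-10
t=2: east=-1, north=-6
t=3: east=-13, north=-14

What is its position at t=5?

east=-37, north=-30

The jumps are (-3, -2), (+6, +4), (-12, -8) — a geometric progression with ratio -2.
step 4: east=-13, north=-14 + (+24, +16) → east=11, north=2
step 5: east=11, north=2 + (-48, -32) → east=-37, north=-30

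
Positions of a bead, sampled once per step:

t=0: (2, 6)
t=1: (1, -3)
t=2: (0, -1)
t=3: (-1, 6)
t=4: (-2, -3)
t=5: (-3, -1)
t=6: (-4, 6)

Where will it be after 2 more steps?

(-6, -1)

First: linear, -1 per step → -6 at step 8.
Second: cycles through 6, -3, -1 every 3 steps. Step 8 lands at position 2 of the cycle → -1.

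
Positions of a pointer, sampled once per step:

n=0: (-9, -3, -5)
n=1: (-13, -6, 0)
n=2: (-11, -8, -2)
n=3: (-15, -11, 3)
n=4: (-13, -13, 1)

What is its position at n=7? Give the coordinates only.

(-19, -21, 9)

Differencing gives (-4, -3, +5), (+2, -2, -2), (-4, -3, +5), (+2, -2, -2). This is the pattern (-4, -3, +5), (+2, -2, -2) repeated.
step 5: apply (-4, -3, +5) → (-17, -16, 6)
step 6: apply (+2, -2, -2) → (-15, -18, 4)
step 7: apply (-4, -3, +5) → (-19, -21, 9)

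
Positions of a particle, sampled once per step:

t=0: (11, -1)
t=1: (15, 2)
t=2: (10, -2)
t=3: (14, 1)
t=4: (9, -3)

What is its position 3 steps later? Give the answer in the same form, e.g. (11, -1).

(12, -1)

Step-to-step displacements: (+4, +3), (-5, -4), (+4, +3), (-5, -4) — a repeating cycle of length 2.
step 5: apply (+4, +3) → (13, 0)
step 6: apply (-5, -4) → (8, -4)
step 7: apply (+4, +3) → (12, -1)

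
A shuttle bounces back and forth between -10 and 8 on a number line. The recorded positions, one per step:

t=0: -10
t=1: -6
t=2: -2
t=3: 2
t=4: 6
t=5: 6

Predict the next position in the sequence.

2

The value reflects between -10 and 8, moving 4 per step.
  step 6: 6 → 2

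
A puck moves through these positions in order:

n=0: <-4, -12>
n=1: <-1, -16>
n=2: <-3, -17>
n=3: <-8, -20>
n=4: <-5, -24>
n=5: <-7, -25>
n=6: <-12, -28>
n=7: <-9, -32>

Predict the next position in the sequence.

<-11, -33>

The moves between consecutive positions are <+3, -4>, <-2, -1>, <-5, -3>, <+3, -4>, <-2, -1>, <-5, -3>, <+3, -4>; they repeat the 3-cycle [<+3, -4>, <-2, -1>, <-5, -3>].
step 8: apply <-2, -1> → <-11, -33>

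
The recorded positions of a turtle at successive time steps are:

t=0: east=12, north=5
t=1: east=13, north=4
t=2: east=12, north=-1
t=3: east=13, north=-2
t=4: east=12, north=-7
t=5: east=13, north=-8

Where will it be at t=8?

The moves between consecutive positions are (+1, -1), (-1, -5), (+1, -1), (-1, -5), (+1, -1); they repeat the 2-cycle [(+1, -1), (-1, -5)].
step 6: apply (-1, -5) → east=12, north=-13
step 7: apply (+1, -1) → east=13, north=-14
step 8: apply (-1, -5) → east=12, north=-19

east=12, north=-19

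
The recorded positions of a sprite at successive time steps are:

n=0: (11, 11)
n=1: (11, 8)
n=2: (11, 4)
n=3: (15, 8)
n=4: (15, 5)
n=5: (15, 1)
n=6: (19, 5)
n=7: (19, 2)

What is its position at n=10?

Differencing gives (+0, -3), (+0, -4), (+4, +4), (+0, -3), (+0, -4), (+4, +4), (+0, -3). This is the pattern (+0, -3), (+0, -4), (+4, +4) repeated.
step 8: apply (+0, -4) → (19, -2)
step 9: apply (+4, +4) → (23, 2)
step 10: apply (+0, -3) → (23, -1)

(23, -1)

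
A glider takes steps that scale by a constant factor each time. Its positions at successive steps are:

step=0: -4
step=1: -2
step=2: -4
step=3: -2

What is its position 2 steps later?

-2

The jumps are +2, -2, +2 — a geometric progression with ratio -1.
step 4: -2 − 2 → -4
step 5: -4 + 2 → -2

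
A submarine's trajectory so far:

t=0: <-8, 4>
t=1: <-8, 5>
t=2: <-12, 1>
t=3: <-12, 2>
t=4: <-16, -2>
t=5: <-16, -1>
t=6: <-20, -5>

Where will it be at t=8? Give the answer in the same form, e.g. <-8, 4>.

<-24, -8>

The moves between consecutive positions are <+0, +1>, <-4, -4>, <+0, +1>, <-4, -4>, <+0, +1>, <-4, -4>; they repeat the 2-cycle [<+0, +1>, <-4, -4>].
step 7: apply <+0, +1> → <-20, -4>
step 8: apply <-4, -4> → <-24, -8>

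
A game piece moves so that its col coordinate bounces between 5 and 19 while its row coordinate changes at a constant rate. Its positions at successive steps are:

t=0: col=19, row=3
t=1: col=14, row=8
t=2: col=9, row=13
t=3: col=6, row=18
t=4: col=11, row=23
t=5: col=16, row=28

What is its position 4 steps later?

col=8, row=48

The col coordinate reflects between 5 and 19, moving 5 per step.
  step 6: 16 → 17
  step 7: 17 → 12
  step 8: 12 → 7
  step 9: 7 → 8
The row coordinate changes by +5 each step: at step 9 it is 48.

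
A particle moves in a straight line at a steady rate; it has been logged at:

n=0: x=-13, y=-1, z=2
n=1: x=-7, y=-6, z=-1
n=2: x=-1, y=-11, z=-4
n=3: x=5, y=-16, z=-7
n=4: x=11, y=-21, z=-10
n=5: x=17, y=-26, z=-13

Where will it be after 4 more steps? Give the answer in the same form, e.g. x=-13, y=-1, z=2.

The position changes by (+6, -5, -3) every step.
step 6: x=17, y=-26, z=-13 + (+6, -5, -3) → x=23, y=-31, z=-16
step 7: x=23, y=-31, z=-16 + (+6, -5, -3) → x=29, y=-36, z=-19
step 8: x=29, y=-36, z=-19 + (+6, -5, -3) → x=35, y=-41, z=-22
step 9: x=35, y=-41, z=-22 + (+6, -5, -3) → x=41, y=-46, z=-25

x=41, y=-46, z=-25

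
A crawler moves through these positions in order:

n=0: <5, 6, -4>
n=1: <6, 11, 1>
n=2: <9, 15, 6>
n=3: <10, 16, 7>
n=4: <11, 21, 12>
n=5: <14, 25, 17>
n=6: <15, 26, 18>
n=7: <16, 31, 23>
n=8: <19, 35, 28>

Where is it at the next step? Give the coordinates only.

Differencing gives <+1, +5, +5>, <+3, +4, +5>, <+1, +1, +1>, <+1, +5, +5>, <+3, +4, +5>, <+1, +1, +1>, <+1, +5, +5>, <+3, +4, +5>. This is the pattern <+1, +5, +5>, <+3, +4, +5>, <+1, +1, +1> repeated.
step 9: apply <+1, +1, +1> → <20, 36, 29>

<20, 36, 29>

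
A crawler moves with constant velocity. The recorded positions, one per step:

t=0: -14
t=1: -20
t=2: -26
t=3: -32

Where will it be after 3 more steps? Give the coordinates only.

The position changes by -6 every step.
step 4: -32 − 6 → -38
step 5: -38 − 6 → -44
step 6: -44 − 6 → -50

-50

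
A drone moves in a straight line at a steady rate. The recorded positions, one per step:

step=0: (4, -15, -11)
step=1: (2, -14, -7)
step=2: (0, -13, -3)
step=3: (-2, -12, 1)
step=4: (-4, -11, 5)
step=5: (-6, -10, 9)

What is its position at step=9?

The position changes by (-2, +1, +4) every step.
step 6: (-6, -10, 9) + (-2, +1, +4) → (-8, -9, 13)
step 7: (-8, -9, 13) + (-2, +1, +4) → (-10, -8, 17)
step 8: (-10, -8, 17) + (-2, +1, +4) → (-12, -7, 21)
step 9: (-12, -7, 21) + (-2, +1, +4) → (-14, -6, 25)

(-14, -6, 25)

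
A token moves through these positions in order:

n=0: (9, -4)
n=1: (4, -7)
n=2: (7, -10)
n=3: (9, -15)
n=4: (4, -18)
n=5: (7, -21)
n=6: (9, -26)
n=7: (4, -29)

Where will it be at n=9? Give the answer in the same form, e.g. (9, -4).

Step-to-step displacements: (-5, -3), (+3, -3), (+2, -5), (-5, -3), (+3, -3), (+2, -5), (-5, -3) — a repeating cycle of length 3.
step 8: apply (+3, -3) → (7, -32)
step 9: apply (+2, -5) → (9, -37)

(9, -37)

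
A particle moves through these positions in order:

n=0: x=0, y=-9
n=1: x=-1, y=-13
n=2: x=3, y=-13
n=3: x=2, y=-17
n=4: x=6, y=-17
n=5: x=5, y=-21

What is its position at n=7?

x=8, y=-25

Differencing gives (-1, -4), (+4, +0), (-1, -4), (+4, +0), (-1, -4). This is the pattern (-1, -4), (+4, +0) repeated.
step 6: apply (+4, +0) → x=9, y=-21
step 7: apply (-1, -4) → x=8, y=-25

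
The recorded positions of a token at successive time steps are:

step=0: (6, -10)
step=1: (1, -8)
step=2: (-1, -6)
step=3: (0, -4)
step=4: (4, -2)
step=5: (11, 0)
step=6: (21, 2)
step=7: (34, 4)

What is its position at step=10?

(91, 10)

First differences are (-5, +2), (-2, +2), (+1, +2), (+4, +2), (+7, +2), (+10, +2), (+13, +2); their common second difference is (+3, +0) (constant acceleration).
step 8: (34, 4) + (+16, +2) → (50, 6)
step 9: (50, 6) + (+19, +2) → (69, 8)
step 10: (69, 8) + (+22, +2) → (91, 10)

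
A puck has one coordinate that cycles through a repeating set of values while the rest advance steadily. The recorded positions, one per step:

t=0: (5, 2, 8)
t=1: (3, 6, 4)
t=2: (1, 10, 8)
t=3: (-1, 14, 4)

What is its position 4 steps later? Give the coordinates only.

(-9, 30, 4)

First: linear, -2 per step → -9 at step 7.
Second: linear, +4 per step → 30 at step 7.
Third: cycles through 8, 4 every 2 steps. Step 7 lands at position 1 of the cycle → 4.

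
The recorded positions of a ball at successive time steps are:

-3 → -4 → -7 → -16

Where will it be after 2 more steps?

The jumps are -1, -3, -9 — a geometric progression with ratio 3.
step 4: -16 − 27 → -43
step 5: -43 − 81 → -124

-124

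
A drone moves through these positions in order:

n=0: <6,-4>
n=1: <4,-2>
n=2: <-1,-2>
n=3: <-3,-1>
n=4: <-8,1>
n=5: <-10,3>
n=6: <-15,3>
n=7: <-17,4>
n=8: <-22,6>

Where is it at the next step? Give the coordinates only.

<-24,8>

Step-to-step displacements: <-2,+2>, <-5,+0>, <-2,+1>, <-5,+2>, <-2,+2>, <-5,+0>, <-2,+1>, <-5,+2> — a repeating cycle of length 4.
step 9: apply <-2,+2> → <-24,8>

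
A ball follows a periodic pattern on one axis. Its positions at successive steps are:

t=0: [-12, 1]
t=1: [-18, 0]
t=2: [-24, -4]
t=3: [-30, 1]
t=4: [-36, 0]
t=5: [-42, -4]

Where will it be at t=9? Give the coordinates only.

[-66, 1]

First: linear, -6 per step → -66 at step 9.
Second: cycles through 1, 0, -4 every 3 steps. Step 9 lands at position 0 of the cycle → 1.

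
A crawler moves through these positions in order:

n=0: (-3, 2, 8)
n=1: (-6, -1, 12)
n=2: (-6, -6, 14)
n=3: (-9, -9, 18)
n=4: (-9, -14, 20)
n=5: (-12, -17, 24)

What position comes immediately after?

The moves between consecutive positions are (-3, -3, +4), (+0, -5, +2), (-3, -3, +4), (+0, -5, +2), (-3, -3, +4); they repeat the 2-cycle [(-3, -3, +4), (+0, -5, +2)].
step 6: apply (+0, -5, +2) → (-12, -22, 26)

(-12, -22, 26)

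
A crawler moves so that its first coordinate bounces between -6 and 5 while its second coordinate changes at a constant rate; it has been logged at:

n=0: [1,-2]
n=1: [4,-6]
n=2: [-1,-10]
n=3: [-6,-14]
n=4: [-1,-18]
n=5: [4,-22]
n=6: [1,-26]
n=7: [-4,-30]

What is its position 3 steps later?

The first coordinate reflects between -6 and 5, moving 5 per step.
  step 8: -4 → -3
  step 9: -3 → 2
  step 10: 2 → 3
The second coordinate changes by -4 each step: at step 10 it is -42.

[3,-42]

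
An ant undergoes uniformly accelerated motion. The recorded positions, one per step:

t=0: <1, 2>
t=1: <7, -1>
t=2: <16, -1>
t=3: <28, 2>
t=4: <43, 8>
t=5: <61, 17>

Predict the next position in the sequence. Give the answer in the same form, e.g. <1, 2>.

First differences are <+6, -3>, <+9, +0>, <+12, +3>, <+15, +6>, <+18, +9>; their common second difference is <+3, +3> (constant acceleration).
step 6: <61, 17> + <+21, +12> → <82, 29>

<82, 29>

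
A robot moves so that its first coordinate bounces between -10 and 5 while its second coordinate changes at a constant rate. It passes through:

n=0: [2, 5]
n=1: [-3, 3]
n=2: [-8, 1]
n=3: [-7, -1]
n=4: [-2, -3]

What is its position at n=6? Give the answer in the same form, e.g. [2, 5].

The first coordinate reflects between -10 and 5, moving 5 per step.
  step 5: -2 → 3
  step 6: 3 → 2
The second coordinate changes by -2 each step: at step 6 it is -7.

[2, -7]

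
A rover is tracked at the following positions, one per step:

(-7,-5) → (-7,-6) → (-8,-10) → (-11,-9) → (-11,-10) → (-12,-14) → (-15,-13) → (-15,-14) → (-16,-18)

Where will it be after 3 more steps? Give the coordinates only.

The moves between consecutive positions are (+0,-1), (-1,-4), (-3,+1), (+0,-1), (-1,-4), (-3,+1), (+0,-1), (-1,-4); they repeat the 3-cycle [(+0,-1), (-1,-4), (-3,+1)].
step 9: apply (-3,+1) → (-19,-17)
step 10: apply (+0,-1) → (-19,-18)
step 11: apply (-1,-4) → (-20,-22)

(-20,-22)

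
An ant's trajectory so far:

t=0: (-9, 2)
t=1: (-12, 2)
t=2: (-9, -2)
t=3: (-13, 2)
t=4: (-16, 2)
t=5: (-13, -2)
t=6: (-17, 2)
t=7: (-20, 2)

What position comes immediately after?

The moves between consecutive positions are (-3, +0), (+3, -4), (-4, +4), (-3, +0), (+3, -4), (-4, +4), (-3, +0); they repeat the 3-cycle [(-3, +0), (+3, -4), (-4, +4)].
step 8: apply (+3, -4) → (-17, -2)

(-17, -2)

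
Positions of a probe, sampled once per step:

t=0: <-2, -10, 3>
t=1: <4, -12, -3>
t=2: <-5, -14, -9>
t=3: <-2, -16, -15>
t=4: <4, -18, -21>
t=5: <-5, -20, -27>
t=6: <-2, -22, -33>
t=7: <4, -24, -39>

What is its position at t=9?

The first coordinate repeats the cycle [-2, 4, -5] with period 3; step 9 mod 3 = 0, giving -2.
The second coordinate changes by -2 each step, so at step 9 it is -10 + 9·(-2) = -28.
The third coordinate changes by -6 each step, so at step 9 it is 3 + 9·(-6) = -51.

<-2, -28, -51>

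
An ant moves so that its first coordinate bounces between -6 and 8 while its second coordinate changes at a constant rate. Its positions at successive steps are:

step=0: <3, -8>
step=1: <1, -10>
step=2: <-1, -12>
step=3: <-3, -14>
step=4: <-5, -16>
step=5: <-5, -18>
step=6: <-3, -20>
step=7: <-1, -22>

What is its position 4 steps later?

The first coordinate travels 2 per step and bounces off the walls at -6 and 8.
  step 8: -1 → 1
  step 9: 1 → 3
  step 10: 3 → 5
  step 11: 5 → 7
The second coordinate changes by -2 each step: at step 11 it is -30.

<7, -30>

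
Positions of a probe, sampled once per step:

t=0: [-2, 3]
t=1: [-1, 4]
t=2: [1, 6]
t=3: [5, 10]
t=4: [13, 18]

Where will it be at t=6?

[61, 66]

The jumps are [+1, +1], [+2, +2], [+4, +4], [+8, +8] — a geometric progression with ratio 2.
step 5: [13, 18] + [+16, +16] → [29, 34]
step 6: [29, 34] + [+32, +32] → [61, 66]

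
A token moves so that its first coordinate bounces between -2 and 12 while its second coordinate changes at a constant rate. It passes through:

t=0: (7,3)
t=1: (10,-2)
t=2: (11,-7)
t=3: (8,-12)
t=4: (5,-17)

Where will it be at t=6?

The first coordinate reflects between -2 and 12, moving 3 per step.
  step 5: 5 → 2
  step 6: 2 → -1
The second coordinate changes by -5 each step: at step 6 it is -27.

(-1,-27)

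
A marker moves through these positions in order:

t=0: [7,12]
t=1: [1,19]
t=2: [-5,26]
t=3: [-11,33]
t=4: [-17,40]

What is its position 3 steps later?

Each step adds [-6,+7] to the position.
step 5: [-17,40] + [-6,+7] → [-23,47]
step 6: [-23,47] + [-6,+7] → [-29,54]
step 7: [-29,54] + [-6,+7] → [-35,61]

[-35,61]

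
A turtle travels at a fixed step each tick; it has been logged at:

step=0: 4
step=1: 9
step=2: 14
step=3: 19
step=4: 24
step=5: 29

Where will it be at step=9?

49

Constant displacement of +5 per step.
step 6: 29 + 5 → 34
step 7: 34 + 5 → 39
step 8: 39 + 5 → 44
step 9: 44 + 5 → 49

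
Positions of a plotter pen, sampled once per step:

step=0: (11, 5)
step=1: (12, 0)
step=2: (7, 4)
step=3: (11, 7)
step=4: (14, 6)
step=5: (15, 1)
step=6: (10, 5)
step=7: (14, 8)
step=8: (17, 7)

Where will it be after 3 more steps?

Step-to-step displacements: (+1, -5), (-5, +4), (+4, +3), (+3, -1), (+1, -5), (-5, +4), (+4, +3), (+3, -1) — a repeating cycle of length 4.
step 9: apply (+1, -5) → (18, 2)
step 10: apply (-5, +4) → (13, 6)
step 11: apply (+4, +3) → (17, 9)

(17, 9)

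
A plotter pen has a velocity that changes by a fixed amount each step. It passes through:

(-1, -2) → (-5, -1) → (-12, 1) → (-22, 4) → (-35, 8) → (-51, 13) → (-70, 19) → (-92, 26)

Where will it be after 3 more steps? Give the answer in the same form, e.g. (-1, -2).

(-176, 53)

Successive displacements: (-4, +1), (-7, +2), (-10, +3), (-13, +4), (-16, +5), (-19, +6), (-22, +7) — each changes by (-3, +1).
step 8: (-92, 26) + (-25, +8) → (-117, 34)
step 9: (-117, 34) + (-28, +9) → (-145, 43)
step 10: (-145, 43) + (-31, +10) → (-176, 53)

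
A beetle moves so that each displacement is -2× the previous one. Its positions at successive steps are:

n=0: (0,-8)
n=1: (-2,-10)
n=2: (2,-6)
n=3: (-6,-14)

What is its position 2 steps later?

Consecutive displacements (-2,-2), (+4,+4), (-8,-8) scale by a factor of -2 each step.
step 4: (-6,-14) + (+16,+16) → (10,2)
step 5: (10,2) + (-32,-32) → (-22,-30)

(-22,-30)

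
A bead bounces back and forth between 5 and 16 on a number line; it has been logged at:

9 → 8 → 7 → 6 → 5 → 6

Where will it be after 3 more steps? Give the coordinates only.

9

The value travels 1 per step and bounces off the walls at 5 and 16.
  step 6: 6 → 7
  step 7: 7 → 8
  step 8: 8 → 9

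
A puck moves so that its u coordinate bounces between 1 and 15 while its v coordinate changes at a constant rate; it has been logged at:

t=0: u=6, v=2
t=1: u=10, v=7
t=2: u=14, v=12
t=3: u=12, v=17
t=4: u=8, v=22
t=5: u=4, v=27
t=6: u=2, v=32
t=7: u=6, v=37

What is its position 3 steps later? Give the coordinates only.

The u coordinate reflects between 1 and 15, moving 4 per step.
  step 8: 6 → 10
  step 9: 10 → 14
  step 10: 14 → 12
The v coordinate changes by +5 each step: at step 10 it is 52.

u=12, v=52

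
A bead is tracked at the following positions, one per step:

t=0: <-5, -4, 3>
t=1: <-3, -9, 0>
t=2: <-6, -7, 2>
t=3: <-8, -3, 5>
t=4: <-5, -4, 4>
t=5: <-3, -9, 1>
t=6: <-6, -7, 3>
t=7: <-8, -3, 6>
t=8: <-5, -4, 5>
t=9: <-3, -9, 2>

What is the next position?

<-6, -7, 4>

The moves between consecutive positions are <+2, -5, -3>, <-3, +2, +2>, <-2, +4, +3>, <+3, -1, -1>, <+2, -5, -3>, <-3, +2, +2>, <-2, +4, +3>, <+3, -1, -1>, <+2, -5, -3>; they repeat the 4-cycle [<+2, -5, -3>, <-3, +2, +2>, <-2, +4, +3>, <+3, -1, -1>].
step 10: apply <-3, +2, +2> → <-6, -7, 4>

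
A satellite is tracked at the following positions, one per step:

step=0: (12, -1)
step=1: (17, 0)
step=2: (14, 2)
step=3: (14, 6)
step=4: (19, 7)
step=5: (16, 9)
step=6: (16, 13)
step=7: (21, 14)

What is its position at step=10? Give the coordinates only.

(23, 21)

Step-to-step displacements: (+5, +1), (-3, +2), (+0, +4), (+5, +1), (-3, +2), (+0, +4), (+5, +1) — a repeating cycle of length 3.
step 8: apply (-3, +2) → (18, 16)
step 9: apply (+0, +4) → (18, 20)
step 10: apply (+5, +1) → (23, 21)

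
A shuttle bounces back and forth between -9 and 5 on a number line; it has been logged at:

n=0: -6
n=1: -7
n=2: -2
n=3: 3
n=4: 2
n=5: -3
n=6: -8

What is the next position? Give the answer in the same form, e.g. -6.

The value reflects between -9 and 5, moving 5 per step.
  step 7: -8 → -5

-5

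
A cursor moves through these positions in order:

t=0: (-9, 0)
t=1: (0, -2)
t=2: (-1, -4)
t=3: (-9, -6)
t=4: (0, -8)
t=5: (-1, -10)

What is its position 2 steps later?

The first coordinate repeats the cycle [-9, 0, -1] with period 3; step 7 mod 3 = 1, giving 0.
The second coordinate changes by -2 each step, so at step 7 it is 0 + 7·(-2) = -14.

(0, -14)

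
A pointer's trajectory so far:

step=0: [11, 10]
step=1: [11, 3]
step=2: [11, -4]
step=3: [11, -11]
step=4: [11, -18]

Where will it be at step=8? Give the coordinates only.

[11, -46]

Constant displacement of [+0, -7] per step.
step 5: [11, -18] + [+0, -7] → [11, -25]
step 6: [11, -25] + [+0, -7] → [11, -32]
step 7: [11, -32] + [+0, -7] → [11, -39]
step 8: [11, -39] + [+0, -7] → [11, -46]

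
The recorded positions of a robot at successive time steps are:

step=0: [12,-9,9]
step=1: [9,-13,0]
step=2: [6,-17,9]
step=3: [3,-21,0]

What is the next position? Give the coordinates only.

First: linear, -3 per step → 0 at step 4.
Second: linear, -4 per step → -25 at step 4.
Third: cycles through 9, 0 every 2 steps. Step 4 lands at position 0 of the cycle → 9.

[0,-25,9]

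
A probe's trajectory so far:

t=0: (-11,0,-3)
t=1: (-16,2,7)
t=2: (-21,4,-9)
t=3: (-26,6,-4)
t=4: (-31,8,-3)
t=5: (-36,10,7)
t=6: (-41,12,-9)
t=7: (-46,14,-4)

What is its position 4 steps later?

First: linear, -5 per step → -66 at step 11.
Second: linear, +2 per step → 22 at step 11.
Third: cycles through -3, 7, -9, -4 every 4 steps. Step 11 lands at position 3 of the cycle → -4.

(-66,22,-4)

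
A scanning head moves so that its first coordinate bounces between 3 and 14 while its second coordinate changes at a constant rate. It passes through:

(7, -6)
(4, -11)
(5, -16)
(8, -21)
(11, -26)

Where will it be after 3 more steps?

(8, -41)

The first coordinate reflects between 3 and 14, moving 3 per step.
  step 5: 11 → 14
  step 6: 14 → 11
  step 7: 11 → 8
The second coordinate changes by -5 each step: at step 7 it is -41.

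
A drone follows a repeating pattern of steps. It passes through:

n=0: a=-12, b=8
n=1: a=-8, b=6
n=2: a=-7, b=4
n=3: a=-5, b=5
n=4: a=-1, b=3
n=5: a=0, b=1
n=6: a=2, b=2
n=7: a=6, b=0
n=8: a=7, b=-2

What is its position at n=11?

a=14, b=-5

Step-to-step displacements: (+4, -2), (+1, -2), (+2, +1), (+4, -2), (+1, -2), (+2, +1), (+4, -2), (+1, -2) — a repeating cycle of length 3.
step 9: apply (+2, +1) → a=9, b=-1
step 10: apply (+4, -2) → a=13, b=-3
step 11: apply (+1, -2) → a=14, b=-5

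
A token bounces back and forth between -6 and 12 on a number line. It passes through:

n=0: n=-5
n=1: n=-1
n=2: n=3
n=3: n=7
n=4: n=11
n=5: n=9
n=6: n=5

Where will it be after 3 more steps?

n=-5

The value reflects between -6 and 12, moving 4 per step.
  step 7: 5 → 1
  step 8: 1 → -3
  step 9: -3 → -5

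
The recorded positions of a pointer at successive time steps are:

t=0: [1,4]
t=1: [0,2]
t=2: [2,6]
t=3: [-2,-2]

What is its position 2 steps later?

[-10,-18]

Consecutive displacements [-1,-2], [+2,+4], [-4,-8] scale by a factor of -2 each step.
step 4: [-2,-2] + [+8,+16] → [6,14]
step 5: [6,14] + [-16,-32] → [-10,-18]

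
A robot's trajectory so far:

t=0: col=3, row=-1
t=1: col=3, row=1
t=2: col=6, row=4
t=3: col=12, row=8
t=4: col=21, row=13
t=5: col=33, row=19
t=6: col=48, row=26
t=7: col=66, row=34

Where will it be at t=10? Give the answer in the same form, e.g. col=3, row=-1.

col=138, row=64

Taking differences between consecutive positions: (+0, +2), (+3, +3), (+6, +4), (+9, +5), (+12, +6), (+15, +7), (+18, +8). These grow by (+3, +1) each step.
step 8: col=66, row=34 + (+21, +9) → col=87, row=43
step 9: col=87, row=43 + (+24, +10) → col=111, row=53
step 10: col=111, row=53 + (+27, +11) → col=138, row=64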